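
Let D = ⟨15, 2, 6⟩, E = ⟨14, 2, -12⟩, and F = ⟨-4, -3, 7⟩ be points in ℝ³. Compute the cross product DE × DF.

(-90, 343, 5)

DE = (-1, 0, -18)
DF = (-19, -5, 1)
i: 0·1 - (-18)·(-5) = 0 - 90 = -90
j: (-18)·(-19) - (-1)·1 = 342 - (-1) = 343
k: (-1)·(-5) - 0·(-19) = 5 - 0 = 5
DE × DF = (-90, 343, 5)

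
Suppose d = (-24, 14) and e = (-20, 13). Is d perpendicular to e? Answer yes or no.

d · e = (-24)·(-20) + 14·13 = 480 + 182 = 662
Nonzero, so the vectors are not orthogonal.

no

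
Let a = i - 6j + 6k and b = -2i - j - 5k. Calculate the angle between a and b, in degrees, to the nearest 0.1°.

a · b = 1·(-2) + (-6)·(-1) + 6·(-5) = -2 + 6 - 30 = -26
|a|² = 1 + 36 + 36 = 73,  |a| = √73 ≈ 8.544004
|b|² = 4 + 1 + 25 = 30,  |b| = √30 ≈ 5.477226
cos θ = -26 / (8.544004 · 5.477226) ≈ -0.55559
θ = arccos(-0.55559) ≈ 123.8°

123.8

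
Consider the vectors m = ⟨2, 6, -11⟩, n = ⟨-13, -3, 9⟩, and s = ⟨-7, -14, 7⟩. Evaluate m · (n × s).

-1393

n × s:
i: (-3)·7 - 9·(-14) = -21 - (-126) = 105
j: 9·(-7) - (-13)·7 = -63 - (-91) = 28
k: (-13)·(-14) - (-3)·(-7) = 182 - 21 = 161
n × s = (105, 28, 161)
m · (n × s) = 2·105 + 6·28 + (-11)·161 = 210 + 168 - 1771 = -1393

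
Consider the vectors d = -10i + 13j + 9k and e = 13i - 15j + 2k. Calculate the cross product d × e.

i: 13·2 - 9·(-15) = 26 - (-135) = 161
j: 9·13 - (-10)·2 = 117 - (-20) = 137
k: (-10)·(-15) - 13·13 = 150 - 169 = -19
d × e = (161, 137, -19)

(161, 137, -19)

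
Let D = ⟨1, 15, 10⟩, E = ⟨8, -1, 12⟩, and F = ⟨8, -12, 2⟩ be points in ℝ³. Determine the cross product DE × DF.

(182, 70, -77)

DE = (7, -16, 2)
DF = (7, -27, -8)
i: (-16)·(-8) - 2·(-27) = 128 - (-54) = 182
j: 2·7 - 7·(-8) = 14 - (-56) = 70
k: 7·(-27) - (-16)·7 = -189 - (-112) = -77
DE × DF = (182, 70, -77)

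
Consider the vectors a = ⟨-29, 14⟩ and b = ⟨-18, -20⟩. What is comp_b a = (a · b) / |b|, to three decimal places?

a · b = (-29)·(-18) + 14·(-20) = 522 - 280 = 242
|b| = √(324 + 400) = √724 ≈ 26.9072
comp_b a = 242 / √724 ≈ 8.994

8.994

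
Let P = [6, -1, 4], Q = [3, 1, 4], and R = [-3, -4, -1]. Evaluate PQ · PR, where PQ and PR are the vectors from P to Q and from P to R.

21

PQ = Q − P = (-3, 2, 0)
PR = R − P = (-9, -3, -5)
PQ · PR = (-3)·(-9) + 2·(-3) + 0·(-5) = 27 - 6 + 0 = 21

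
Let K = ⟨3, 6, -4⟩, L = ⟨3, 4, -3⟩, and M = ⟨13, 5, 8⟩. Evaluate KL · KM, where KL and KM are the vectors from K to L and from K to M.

14

KL = L − K = (0, -2, 1)
KM = M − K = (10, -1, 12)
KL · KM = 0·10 + (-2)·(-1) + 1·12 = 0 + 2 + 12 = 14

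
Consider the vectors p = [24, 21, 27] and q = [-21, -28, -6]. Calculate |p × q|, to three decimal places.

793.215

i: 21·(-6) - 27·(-28) = -126 - (-756) = 630
j: 27·(-21) - 24·(-6) = -567 - (-144) = -423
k: 24·(-28) - 21·(-21) = -672 - (-441) = -231
p × q = (630, -423, -231)
|p × q| = √(630² + (-423)² + (-231)²) = √629190 ≈ 793.2150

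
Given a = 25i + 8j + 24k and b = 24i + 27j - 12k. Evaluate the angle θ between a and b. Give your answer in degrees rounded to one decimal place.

a · b = 25·24 + 8·27 + 24·(-12) = 600 + 216 - 288 = 528
|a|² = 625 + 64 + 576 = 1265,  |a| = √1265 ≈ 35.566838
|b|² = 576 + 729 + 144 = 1449,  |b| = √1449 ≈ 38.065733
cos θ = 528 / (35.566838 · 38.065733) ≈ 0.38999
θ = arccos(0.38999) ≈ 67.0°

67.0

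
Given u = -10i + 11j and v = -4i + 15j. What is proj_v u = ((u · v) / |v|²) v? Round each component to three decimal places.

u · v = (-10)·(-4) + 11·15 = 40 + 165 = 205
|v|² = 16 + 225 = 241
proj_v u = (205/241) · (-4, 15) ≈ (-3.402, 12.759)

(-3.402, 12.759)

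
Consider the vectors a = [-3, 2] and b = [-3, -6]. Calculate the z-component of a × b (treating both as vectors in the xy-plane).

(-3)·(-6) - 2·(-3) = 18 - (-6) = 24

24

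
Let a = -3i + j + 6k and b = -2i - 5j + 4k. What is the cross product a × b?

i: 1·4 - 6·(-5) = 4 - (-30) = 34
j: 6·(-2) - (-3)·4 = -12 - (-12) = 0
k: (-3)·(-5) - 1·(-2) = 15 - (-2) = 17
a × b = (34, 0, 17)

(34, 0, 17)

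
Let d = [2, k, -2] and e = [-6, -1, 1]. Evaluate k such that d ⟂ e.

d · e = 2·(-6) + k·(-1) + (-2)·1 = -14 - 1k
Set equal to 0: -1k = 14, so k = -14.

-14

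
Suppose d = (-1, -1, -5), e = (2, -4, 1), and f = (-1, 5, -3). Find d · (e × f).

-42

e × f:
i: (-4)·(-3) - 1·5 = 12 - 5 = 7
j: 1·(-1) - 2·(-3) = -1 - (-6) = 5
k: 2·5 - (-4)·(-1) = 10 - 4 = 6
e × f = (7, 5, 6)
d · (e × f) = (-1)·7 + (-1)·5 + (-5)·6 = -7 - 5 - 30 = -42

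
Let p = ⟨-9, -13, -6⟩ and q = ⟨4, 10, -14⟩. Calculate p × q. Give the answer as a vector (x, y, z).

(242, -150, -38)

i: (-13)·(-14) - (-6)·10 = 182 - (-60) = 242
j: (-6)·4 - (-9)·(-14) = -24 - 126 = -150
k: (-9)·10 - (-13)·4 = -90 - (-52) = -38
p × q = (242, -150, -38)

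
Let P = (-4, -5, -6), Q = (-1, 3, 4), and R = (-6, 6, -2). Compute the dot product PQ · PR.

PQ = Q − P = (3, 8, 10)
PR = R − P = (-2, 11, 4)
PQ · PR = 3·(-2) + 8·11 + 10·4 = -6 + 88 + 40 = 122

122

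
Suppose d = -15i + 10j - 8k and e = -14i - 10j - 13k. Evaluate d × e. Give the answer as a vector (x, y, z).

i: 10·(-13) - (-8)·(-10) = -130 - 80 = -210
j: (-8)·(-14) - (-15)·(-13) = 112 - 195 = -83
k: (-15)·(-10) - 10·(-14) = 150 - (-140) = 290
d × e = (-210, -83, 290)

(-210, -83, 290)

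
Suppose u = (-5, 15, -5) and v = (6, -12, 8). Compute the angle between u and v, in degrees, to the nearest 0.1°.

u · v = (-5)·6 + 15·(-12) + (-5)·8 = -30 - 180 - 40 = -250
|u|² = 25 + 225 + 25 = 275,  |u| = √275 ≈ 16.583124
|v|² = 36 + 144 + 64 = 244,  |v| = √244 ≈ 15.620499
cos θ = -250 / (16.583124 · 15.620499) ≈ -0.96511
θ = arccos(-0.96511) ≈ 164.8°

164.8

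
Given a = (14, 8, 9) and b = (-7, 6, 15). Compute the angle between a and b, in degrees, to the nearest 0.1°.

a · b = 14·(-7) + 8·6 + 9·15 = -98 + 48 + 135 = 85
|a|² = 196 + 64 + 81 = 341,  |a| = √341 ≈ 18.466185
|b|² = 49 + 36 + 225 = 310,  |b| = √310 ≈ 17.606817
cos θ = 85 / (18.466185 · 17.606817) ≈ 0.26143
θ = arccos(0.26143) ≈ 74.8°

74.8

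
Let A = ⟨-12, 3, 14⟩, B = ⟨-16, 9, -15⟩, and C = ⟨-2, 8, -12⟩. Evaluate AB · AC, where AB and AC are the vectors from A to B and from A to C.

744

AB = B − A = (-4, 6, -29)
AC = C − A = (10, 5, -26)
AB · AC = (-4)·10 + 6·5 + (-29)·(-26) = -40 + 30 + 754 = 744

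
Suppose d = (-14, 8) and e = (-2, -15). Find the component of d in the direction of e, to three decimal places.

d · e = (-14)·(-2) + 8·(-15) = 28 - 120 = -92
|e| = √(4 + 225) = √229 ≈ 15.1327
comp_e d = -92 / √229 ≈ -6.080

-6.080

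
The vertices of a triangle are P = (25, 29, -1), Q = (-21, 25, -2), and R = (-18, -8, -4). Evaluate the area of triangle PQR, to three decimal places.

PQ = (-46, -4, -1),  PR = (-43, -37, -3)
i: (-4)·(-3) - (-1)·(-37) = 12 - 37 = -25
j: (-1)·(-43) - (-46)·(-3) = 43 - 138 = -95
k: (-46)·(-37) - (-4)·(-43) = 1702 - 172 = 1530
PQ × PR = (-25, -95, 1530)
|PQ × PR| = √2350550 ≈ 1533.1504
area = ½ · 1533.1504 ≈ 766.575

766.575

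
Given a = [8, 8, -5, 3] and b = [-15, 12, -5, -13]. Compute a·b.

-38

a · b = 8·(-15) + 8·12 + (-5)·(-5) + 3·(-13) = -120 + 96 + 25 - 39 = -38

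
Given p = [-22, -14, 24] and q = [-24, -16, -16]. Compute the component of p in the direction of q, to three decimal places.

11.157

p · q = (-22)·(-24) + (-14)·(-16) + 24·(-16) = 528 + 224 - 384 = 368
|q| = √(576 + 256 + 256) = √1088 ≈ 32.9848
comp_q p = 368 / √1088 ≈ 11.157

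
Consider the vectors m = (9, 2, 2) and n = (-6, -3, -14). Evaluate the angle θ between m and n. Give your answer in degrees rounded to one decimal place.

126.9

m · n = 9·(-6) + 2·(-3) + 2·(-14) = -54 - 6 - 28 = -88
|m|² = 81 + 4 + 4 = 89,  |m| = √89 ≈ 9.433981
|n|² = 36 + 9 + 196 = 241,  |n| = √241 ≈ 15.524175
cos θ = -88 / (9.433981 · 15.524175) ≈ -0.60087
θ = arccos(-0.60087) ≈ 126.9°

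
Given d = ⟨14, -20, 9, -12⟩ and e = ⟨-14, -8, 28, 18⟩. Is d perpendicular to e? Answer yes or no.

yes

d · e = 14·(-14) + (-20)·(-8) + 9·28 + (-12)·18 = -196 + 160 + 252 - 216 = 0
Zero, so the vectors are orthogonal.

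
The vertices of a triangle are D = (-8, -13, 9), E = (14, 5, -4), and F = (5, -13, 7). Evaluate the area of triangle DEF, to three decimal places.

133.863

DE = (22, 18, -13),  DF = (13, 0, -2)
i: 18·(-2) - (-13)·0 = -36 - 0 = -36
j: (-13)·13 - 22·(-2) = -169 - (-44) = -125
k: 22·0 - 18·13 = 0 - 234 = -234
DE × DF = (-36, -125, -234)
|DE × DF| = √71677 ≈ 267.7256
area = ½ · 267.7256 ≈ 133.863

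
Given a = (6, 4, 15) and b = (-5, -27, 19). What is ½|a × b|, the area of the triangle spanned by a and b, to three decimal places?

i: 4·19 - 15·(-27) = 76 - (-405) = 481
j: 15·(-5) - 6·19 = -75 - 114 = -189
k: 6·(-27) - 4·(-5) = -162 - (-20) = -142
a × b = (481, -189, -142)
|a × b| = √(481² + (-189)² + (-142)²) = √287246 ≈ 535.9534
area = ½ · 535.9534 ≈ 267.977

267.977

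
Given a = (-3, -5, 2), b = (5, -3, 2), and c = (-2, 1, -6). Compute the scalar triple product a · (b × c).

-180

b × c:
i: (-3)·(-6) - 2·1 = 18 - 2 = 16
j: 2·(-2) - 5·(-6) = -4 - (-30) = 26
k: 5·1 - (-3)·(-2) = 5 - 6 = -1
b × c = (16, 26, -1)
a · (b × c) = (-3)·16 + (-5)·26 + 2·(-1) = -48 - 130 - 2 = -180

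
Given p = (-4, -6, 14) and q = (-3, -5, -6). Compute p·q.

-42

p · q = (-4)·(-3) + (-6)·(-5) + 14·(-6) = 12 + 30 - 84 = -42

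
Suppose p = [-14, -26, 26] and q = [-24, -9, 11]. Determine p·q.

856

p · q = (-14)·(-24) + (-26)·(-9) + 26·11 = 336 + 234 + 286 = 856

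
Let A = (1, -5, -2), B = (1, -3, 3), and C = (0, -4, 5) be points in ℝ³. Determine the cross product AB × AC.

(9, -5, 2)

AB = (0, 2, 5)
AC = (-1, 1, 7)
i: 2·7 - 5·1 = 14 - 5 = 9
j: 5·(-1) - 0·7 = -5 - 0 = -5
k: 0·1 - 2·(-1) = 0 - (-2) = 2
AB × AC = (9, -5, 2)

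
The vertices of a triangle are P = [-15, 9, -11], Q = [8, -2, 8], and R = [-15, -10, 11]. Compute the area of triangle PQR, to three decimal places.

PQ = (23, -11, 19),  PR = (0, -19, 22)
i: (-11)·22 - 19·(-19) = -242 - (-361) = 119
j: 19·0 - 23·22 = 0 - 506 = -506
k: 23·(-19) - (-11)·0 = -437 - 0 = -437
PQ × PR = (119, -506, -437)
|PQ × PR| = √461166 ≈ 679.0920
area = ½ · 679.0920 ≈ 339.546

339.546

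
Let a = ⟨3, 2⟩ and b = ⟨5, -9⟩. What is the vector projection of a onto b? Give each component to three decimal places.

(-0.142, 0.255)

a · b = 3·5 + 2·(-9) = 15 - 18 = -3
|b|² = 25 + 81 = 106
proj_b a = (-3/106) · (5, -9) ≈ (-0.142, 0.255)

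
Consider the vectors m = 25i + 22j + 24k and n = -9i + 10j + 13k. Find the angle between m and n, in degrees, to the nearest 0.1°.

66.4

m · n = 25·(-9) + 22·10 + 24·13 = -225 + 220 + 312 = 307
|m|² = 625 + 484 + 576 = 1685,  |m| = √1685 ≈ 41.048752
|n|² = 81 + 100 + 169 = 350,  |n| = √350 ≈ 18.708287
cos θ = 307 / (41.048752 · 18.708287) ≈ 0.39976
θ = arccos(0.39976) ≈ 66.4°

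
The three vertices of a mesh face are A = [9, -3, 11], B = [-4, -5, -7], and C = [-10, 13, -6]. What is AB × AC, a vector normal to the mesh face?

(322, 121, -246)

AB = (-13, -2, -18)
AC = (-19, 16, -17)
i: (-2)·(-17) - (-18)·16 = 34 - (-288) = 322
j: (-18)·(-19) - (-13)·(-17) = 342 - 221 = 121
k: (-13)·16 - (-2)·(-19) = -208 - 38 = -246
AB × AC = (322, 121, -246)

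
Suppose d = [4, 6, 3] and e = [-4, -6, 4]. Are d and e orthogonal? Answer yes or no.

no

d · e = 4·(-4) + 6·(-6) + 3·4 = -16 - 36 + 12 = -40
Nonzero, so the vectors are not orthogonal.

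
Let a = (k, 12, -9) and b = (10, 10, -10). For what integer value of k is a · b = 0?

a · b = k·10 + 12·10 + (-9)·(-10) = 210 + 10k
Set equal to 0: 10k = -210, so k = -21.

-21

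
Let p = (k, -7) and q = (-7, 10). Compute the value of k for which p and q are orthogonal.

-10

p · q = k·(-7) + (-7)·10 = -70 - 7k
Set equal to 0: -7k = 70, so k = -10.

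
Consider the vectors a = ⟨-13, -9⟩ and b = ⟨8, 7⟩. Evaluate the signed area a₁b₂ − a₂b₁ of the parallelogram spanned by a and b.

-19

(-13)·7 - (-9)·8 = -91 - (-72) = -19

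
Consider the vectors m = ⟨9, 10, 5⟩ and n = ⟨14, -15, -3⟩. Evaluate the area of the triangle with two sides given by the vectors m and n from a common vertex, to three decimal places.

147.529

i: 10·(-3) - 5·(-15) = -30 - (-75) = 45
j: 5·14 - 9·(-3) = 70 - (-27) = 97
k: 9·(-15) - 10·14 = -135 - 140 = -275
m × n = (45, 97, -275)
|m × n| = √(45² + 97² + (-275)²) = √87059 ≈ 295.0576
area = ½ · 295.0576 ≈ 147.529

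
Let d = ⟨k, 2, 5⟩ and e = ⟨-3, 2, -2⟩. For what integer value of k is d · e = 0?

-2

d · e = k·(-3) + 2·2 + 5·(-2) = -6 - 3k
Set equal to 0: -3k = 6, so k = -2.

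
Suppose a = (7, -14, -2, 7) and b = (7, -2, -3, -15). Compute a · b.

a · b = 7·7 + (-14)·(-2) + (-2)·(-3) + 7·(-15) = 49 + 28 + 6 - 105 = -22

-22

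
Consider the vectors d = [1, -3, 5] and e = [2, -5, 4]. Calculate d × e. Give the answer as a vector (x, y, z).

i: (-3)·4 - 5·(-5) = -12 - (-25) = 13
j: 5·2 - 1·4 = 10 - 4 = 6
k: 1·(-5) - (-3)·2 = -5 - (-6) = 1
d × e = (13, 6, 1)

(13, 6, 1)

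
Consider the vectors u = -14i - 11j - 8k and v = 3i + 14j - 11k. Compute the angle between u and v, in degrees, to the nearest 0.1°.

u · v = (-14)·3 + (-11)·14 + (-8)·(-11) = -42 - 154 + 88 = -108
|u|² = 196 + 121 + 64 = 381,  |u| = √381 ≈ 19.519221
|v|² = 9 + 196 + 121 = 326,  |v| = √326 ≈ 18.055470
cos θ = -108 / (19.519221 · 18.055470) ≈ -0.30644
θ = arccos(-0.30644) ≈ 107.8°

107.8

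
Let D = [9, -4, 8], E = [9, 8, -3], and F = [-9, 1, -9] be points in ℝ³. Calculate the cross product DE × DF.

DE = (0, 12, -11)
DF = (-18, 5, -17)
i: 12·(-17) - (-11)·5 = -204 - (-55) = -149
j: (-11)·(-18) - 0·(-17) = 198 - 0 = 198
k: 0·5 - 12·(-18) = 0 - (-216) = 216
DE × DF = (-149, 198, 216)

(-149, 198, 216)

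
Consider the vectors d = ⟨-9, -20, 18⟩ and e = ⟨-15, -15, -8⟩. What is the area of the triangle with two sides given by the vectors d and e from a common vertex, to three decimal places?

286.831

i: (-20)·(-8) - 18·(-15) = 160 - (-270) = 430
j: 18·(-15) - (-9)·(-8) = -270 - 72 = -342
k: (-9)·(-15) - (-20)·(-15) = 135 - 300 = -165
d × e = (430, -342, -165)
|d × e| = √(430² + (-342)² + (-165)²) = √329089 ≈ 573.6628
area = ½ · 573.6628 ≈ 286.831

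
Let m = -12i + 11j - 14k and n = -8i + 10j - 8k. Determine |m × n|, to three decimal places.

63.119

i: 11·(-8) - (-14)·10 = -88 - (-140) = 52
j: (-14)·(-8) - (-12)·(-8) = 112 - 96 = 16
k: (-12)·10 - 11·(-8) = -120 - (-88) = -32
m × n = (52, 16, -32)
|m × n| = √(52² + 16² + (-32)²) = √3984 ≈ 63.1189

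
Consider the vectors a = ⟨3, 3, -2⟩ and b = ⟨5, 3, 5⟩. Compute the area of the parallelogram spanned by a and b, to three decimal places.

i: 3·5 - (-2)·3 = 15 - (-6) = 21
j: (-2)·5 - 3·5 = -10 - 15 = -25
k: 3·3 - 3·5 = 9 - 15 = -6
a × b = (21, -25, -6)
|a × b| = √(21² + (-25)² + (-6)²) = √1102 ≈ 33.1964

33.196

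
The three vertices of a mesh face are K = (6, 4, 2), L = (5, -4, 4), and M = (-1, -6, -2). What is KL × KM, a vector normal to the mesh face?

KL = (-1, -8, 2)
KM = (-7, -10, -4)
i: (-8)·(-4) - 2·(-10) = 32 - (-20) = 52
j: 2·(-7) - (-1)·(-4) = -14 - 4 = -18
k: (-1)·(-10) - (-8)·(-7) = 10 - 56 = -46
KL × KM = (52, -18, -46)

(52, -18, -46)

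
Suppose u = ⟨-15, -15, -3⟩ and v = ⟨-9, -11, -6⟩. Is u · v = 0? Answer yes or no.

no

u · v = (-15)·(-9) + (-15)·(-11) + (-3)·(-6) = 135 + 165 + 18 = 318
Nonzero, so the vectors are not orthogonal.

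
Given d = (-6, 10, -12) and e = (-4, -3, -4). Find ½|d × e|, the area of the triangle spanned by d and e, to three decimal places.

49.285

i: 10·(-4) - (-12)·(-3) = -40 - 36 = -76
j: (-12)·(-4) - (-6)·(-4) = 48 - 24 = 24
k: (-6)·(-3) - 10·(-4) = 18 - (-40) = 58
d × e = (-76, 24, 58)
|d × e| = √((-76)² + 24² + 58²) = √9716 ≈ 98.5698
area = ½ · 98.5698 ≈ 49.285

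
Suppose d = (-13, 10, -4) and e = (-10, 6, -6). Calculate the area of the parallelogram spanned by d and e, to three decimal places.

i: 10·(-6) - (-4)·6 = -60 - (-24) = -36
j: (-4)·(-10) - (-13)·(-6) = 40 - 78 = -38
k: (-13)·6 - 10·(-10) = -78 - (-100) = 22
d × e = (-36, -38, 22)
|d × e| = √((-36)² + (-38)² + 22²) = √3224 ≈ 56.7803

56.780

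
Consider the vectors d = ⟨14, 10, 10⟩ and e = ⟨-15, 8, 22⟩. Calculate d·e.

d · e = 14·(-15) + 10·8 + 10·22 = -210 + 80 + 220 = 90

90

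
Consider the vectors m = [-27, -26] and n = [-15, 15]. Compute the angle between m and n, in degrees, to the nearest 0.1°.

88.9

m · n = (-27)·(-15) + (-26)·15 = 405 - 390 = 15
|m|² = 729 + 676 = 1405,  |m| = √1405 ≈ 37.483330
|n|² = 225 + 225 = 450,  |n| = √450 ≈ 21.213203
cos θ = 15 / (37.483330 · 21.213203) ≈ 0.01886
θ = arccos(0.01886) ≈ 88.9°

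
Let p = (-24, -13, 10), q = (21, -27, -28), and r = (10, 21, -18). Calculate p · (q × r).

-19940

q × r:
i: (-27)·(-18) - (-28)·21 = 486 - (-588) = 1074
j: (-28)·10 - 21·(-18) = -280 - (-378) = 98
k: 21·21 - (-27)·10 = 441 - (-270) = 711
q × r = (1074, 98, 711)
p · (q × r) = (-24)·1074 + (-13)·98 + 10·711 = -25776 - 1274 + 7110 = -19940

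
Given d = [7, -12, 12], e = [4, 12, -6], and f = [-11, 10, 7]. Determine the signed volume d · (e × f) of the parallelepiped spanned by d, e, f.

2616

e × f:
i: 12·7 - (-6)·10 = 84 - (-60) = 144
j: (-6)·(-11) - 4·7 = 66 - 28 = 38
k: 4·10 - 12·(-11) = 40 - (-132) = 172
e × f = (144, 38, 172)
d · (e × f) = 7·144 + (-12)·38 + 12·172 = 1008 - 456 + 2064 = 2616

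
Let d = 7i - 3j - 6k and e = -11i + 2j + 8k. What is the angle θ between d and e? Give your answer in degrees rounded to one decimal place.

d · e = 7·(-11) + (-3)·2 + (-6)·8 = -77 - 6 - 48 = -131
|d|² = 49 + 9 + 36 = 94,  |d| = √94 ≈ 9.695360
|e|² = 121 + 4 + 64 = 189,  |e| = √189 ≈ 13.747727
cos θ = -131 / (9.695360 · 13.747727) ≈ -0.98283
θ = arccos(-0.98283) ≈ 169.4°

169.4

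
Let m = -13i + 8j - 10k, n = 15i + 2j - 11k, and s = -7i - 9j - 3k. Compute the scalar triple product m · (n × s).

n × s:
i: 2·(-3) - (-11)·(-9) = -6 - 99 = -105
j: (-11)·(-7) - 15·(-3) = 77 - (-45) = 122
k: 15·(-9) - 2·(-7) = -135 - (-14) = -121
n × s = (-105, 122, -121)
m · (n × s) = (-13)·(-105) + 8·122 + (-10)·(-121) = 1365 + 976 + 1210 = 3551

3551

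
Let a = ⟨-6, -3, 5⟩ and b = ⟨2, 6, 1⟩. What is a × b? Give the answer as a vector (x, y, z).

i: (-3)·1 - 5·6 = -3 - 30 = -33
j: 5·2 - (-6)·1 = 10 - (-6) = 16
k: (-6)·6 - (-3)·2 = -36 - (-6) = -30
a × b = (-33, 16, -30)

(-33, 16, -30)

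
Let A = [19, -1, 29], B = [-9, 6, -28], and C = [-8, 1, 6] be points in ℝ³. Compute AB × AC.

AB = (-28, 7, -57)
AC = (-27, 2, -23)
i: 7·(-23) - (-57)·2 = -161 - (-114) = -47
j: (-57)·(-27) - (-28)·(-23) = 1539 - 644 = 895
k: (-28)·2 - 7·(-27) = -56 - (-189) = 133
AB × AC = (-47, 895, 133)

(-47, 895, 133)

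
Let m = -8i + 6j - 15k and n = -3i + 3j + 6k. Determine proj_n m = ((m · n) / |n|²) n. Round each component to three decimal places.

(2.667, -2.667, -5.333)

m · n = (-8)·(-3) + 6·3 + (-15)·6 = 24 + 18 - 90 = -48
|n|² = 9 + 9 + 36 = 54
proj_n m = (-48/54) · (-3, 3, 6) ≈ (2.667, -2.667, -5.333)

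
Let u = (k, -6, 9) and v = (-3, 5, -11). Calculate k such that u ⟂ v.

u · v = k·(-3) + (-6)·5 + 9·(-11) = -129 - 3k
Set equal to 0: -3k = 129, so k = -43.

-43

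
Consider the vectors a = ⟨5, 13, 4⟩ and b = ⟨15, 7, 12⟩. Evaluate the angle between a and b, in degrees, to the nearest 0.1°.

43.8

a · b = 5·15 + 13·7 + 4·12 = 75 + 91 + 48 = 214
|a|² = 25 + 169 + 16 = 210,  |a| = √210 ≈ 14.491377
|b|² = 225 + 49 + 144 = 418,  |b| = √418 ≈ 20.445048
cos θ = 214 / (14.491377 · 20.445048) ≈ 0.72230
θ = arccos(0.72230) ≈ 43.8°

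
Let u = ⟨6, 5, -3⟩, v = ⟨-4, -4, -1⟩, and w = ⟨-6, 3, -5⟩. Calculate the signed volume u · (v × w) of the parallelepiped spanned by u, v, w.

v × w:
i: (-4)·(-5) - (-1)·3 = 20 - (-3) = 23
j: (-1)·(-6) - (-4)·(-5) = 6 - 20 = -14
k: (-4)·3 - (-4)·(-6) = -12 - 24 = -36
v × w = (23, -14, -36)
u · (v × w) = 6·23 + 5·(-14) + (-3)·(-36) = 138 - 70 + 108 = 176

176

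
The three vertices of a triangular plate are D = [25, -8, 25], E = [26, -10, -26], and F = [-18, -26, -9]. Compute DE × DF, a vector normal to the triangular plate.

DE = (1, -2, -51)
DF = (-43, -18, -34)
i: (-2)·(-34) - (-51)·(-18) = 68 - 918 = -850
j: (-51)·(-43) - 1·(-34) = 2193 - (-34) = 2227
k: 1·(-18) - (-2)·(-43) = -18 - 86 = -104
DE × DF = (-850, 2227, -104)

(-850, 2227, -104)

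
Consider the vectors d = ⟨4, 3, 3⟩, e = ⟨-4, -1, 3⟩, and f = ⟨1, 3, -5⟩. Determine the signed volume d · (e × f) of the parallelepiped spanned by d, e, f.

e × f:
i: (-1)·(-5) - 3·3 = 5 - 9 = -4
j: 3·1 - (-4)·(-5) = 3 - 20 = -17
k: (-4)·3 - (-1)·1 = -12 - (-1) = -11
e × f = (-4, -17, -11)
d · (e × f) = 4·(-4) + 3·(-17) + 3·(-11) = -16 - 51 - 33 = -100

-100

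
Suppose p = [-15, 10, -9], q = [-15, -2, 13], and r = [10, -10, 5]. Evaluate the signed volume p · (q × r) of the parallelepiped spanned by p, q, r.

-1280

q × r:
i: (-2)·5 - 13·(-10) = -10 - (-130) = 120
j: 13·10 - (-15)·5 = 130 - (-75) = 205
k: (-15)·(-10) - (-2)·10 = 150 - (-20) = 170
q × r = (120, 205, 170)
p · (q × r) = (-15)·120 + 10·205 + (-9)·170 = -1800 + 2050 - 1530 = -1280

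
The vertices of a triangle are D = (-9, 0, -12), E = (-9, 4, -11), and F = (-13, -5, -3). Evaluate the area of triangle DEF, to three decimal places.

22.096

DE = (0, 4, 1),  DF = (-4, -5, 9)
i: 4·9 - 1·(-5) = 36 - (-5) = 41
j: 1·(-4) - 0·9 = -4 - 0 = -4
k: 0·(-5) - 4·(-4) = 0 - (-16) = 16
DE × DF = (41, -4, 16)
|DE × DF| = √1953 ≈ 44.1928
area = ½ · 44.1928 ≈ 22.096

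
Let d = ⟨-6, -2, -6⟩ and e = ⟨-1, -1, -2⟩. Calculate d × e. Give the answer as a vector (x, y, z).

(-2, -6, 4)

i: (-2)·(-2) - (-6)·(-1) = 4 - 6 = -2
j: (-6)·(-1) - (-6)·(-2) = 6 - 12 = -6
k: (-6)·(-1) - (-2)·(-1) = 6 - 2 = 4
d × e = (-2, -6, 4)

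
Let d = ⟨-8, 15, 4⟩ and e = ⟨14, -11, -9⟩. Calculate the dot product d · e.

d · e = (-8)·14 + 15·(-11) + 4·(-9) = -112 - 165 - 36 = -313

-313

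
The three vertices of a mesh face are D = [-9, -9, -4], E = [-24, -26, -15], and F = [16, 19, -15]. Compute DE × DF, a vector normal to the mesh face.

(495, -440, 5)

DE = (-15, -17, -11)
DF = (25, 28, -11)
i: (-17)·(-11) - (-11)·28 = 187 - (-308) = 495
j: (-11)·25 - (-15)·(-11) = -275 - 165 = -440
k: (-15)·28 - (-17)·25 = -420 - (-425) = 5
DE × DF = (495, -440, 5)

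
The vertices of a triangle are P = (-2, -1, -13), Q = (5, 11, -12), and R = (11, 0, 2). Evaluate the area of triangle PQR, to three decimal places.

125.206

PQ = (7, 12, 1),  PR = (13, 1, 15)
i: 12·15 - 1·1 = 180 - 1 = 179
j: 1·13 - 7·15 = 13 - 105 = -92
k: 7·1 - 12·13 = 7 - 156 = -149
PQ × PR = (179, -92, -149)
|PQ × PR| = √62706 ≈ 250.4117
area = ½ · 250.4117 ≈ 125.206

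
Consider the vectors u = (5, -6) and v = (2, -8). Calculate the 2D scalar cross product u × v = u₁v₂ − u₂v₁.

-28

5·(-8) - (-6)·2 = -40 - (-12) = -28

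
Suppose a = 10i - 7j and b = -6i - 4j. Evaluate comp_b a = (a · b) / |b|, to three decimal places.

a · b = 10·(-6) + (-7)·(-4) = -60 + 28 = -32
|b| = √(36 + 16) = √52 ≈ 7.2111
comp_b a = -32 / √52 ≈ -4.438

-4.438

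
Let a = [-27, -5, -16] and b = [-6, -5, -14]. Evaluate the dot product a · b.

a · b = (-27)·(-6) + (-5)·(-5) + (-16)·(-14) = 162 + 25 + 224 = 411

411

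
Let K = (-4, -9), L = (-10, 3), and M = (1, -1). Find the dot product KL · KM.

66

KL = L − K = (-6, 12)
KM = M − K = (5, 8)
KL · KM = (-6)·5 + 12·8 = -30 + 96 = 66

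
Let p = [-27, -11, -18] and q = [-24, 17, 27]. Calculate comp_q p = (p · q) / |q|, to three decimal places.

-0.626

p · q = (-27)·(-24) + (-11)·17 + (-18)·27 = 648 - 187 - 486 = -25
|q| = √(576 + 289 + 729) = √1594 ≈ 39.9249
comp_q p = -25 / √1594 ≈ -0.626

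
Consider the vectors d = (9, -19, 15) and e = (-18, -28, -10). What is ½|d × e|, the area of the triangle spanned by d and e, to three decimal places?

i: (-19)·(-10) - 15·(-28) = 190 - (-420) = 610
j: 15·(-18) - 9·(-10) = -270 - (-90) = -180
k: 9·(-28) - (-19)·(-18) = -252 - 342 = -594
d × e = (610, -180, -594)
|d × e| = √(610² + (-180)² + (-594)²) = √757336 ≈ 870.2505
area = ½ · 870.2505 ≈ 435.125

435.125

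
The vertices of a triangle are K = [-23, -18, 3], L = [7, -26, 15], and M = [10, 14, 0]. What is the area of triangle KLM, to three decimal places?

682.637

KL = (30, -8, 12),  KM = (33, 32, -3)
i: (-8)·(-3) - 12·32 = 24 - 384 = -360
j: 12·33 - 30·(-3) = 396 - (-90) = 486
k: 30·32 - (-8)·33 = 960 - (-264) = 1224
KL × KM = (-360, 486, 1224)
|KL × KM| = √1863972 ≈ 1365.2736
area = ½ · 1365.2736 ≈ 682.637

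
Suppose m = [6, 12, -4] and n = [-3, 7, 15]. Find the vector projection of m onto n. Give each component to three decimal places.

(-0.064, 0.148, 0.318)

m · n = 6·(-3) + 12·7 + (-4)·15 = -18 + 84 - 60 = 6
|n|² = 9 + 49 + 225 = 283
proj_n m = (6/283) · (-3, 7, 15) ≈ (-0.064, 0.148, 0.318)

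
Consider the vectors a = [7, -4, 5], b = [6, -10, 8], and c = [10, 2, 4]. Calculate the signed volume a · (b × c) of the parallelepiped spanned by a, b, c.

b × c:
i: (-10)·4 - 8·2 = -40 - 16 = -56
j: 8·10 - 6·4 = 80 - 24 = 56
k: 6·2 - (-10)·10 = 12 - (-100) = 112
b × c = (-56, 56, 112)
a · (b × c) = 7·(-56) + (-4)·56 + 5·112 = -392 - 224 + 560 = -56

-56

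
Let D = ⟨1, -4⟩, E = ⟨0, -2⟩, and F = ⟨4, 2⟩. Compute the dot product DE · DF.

9

DE = E − D = (-1, 2)
DF = F − D = (3, 6)
DE · DF = (-1)·3 + 2·6 = -3 + 12 = 9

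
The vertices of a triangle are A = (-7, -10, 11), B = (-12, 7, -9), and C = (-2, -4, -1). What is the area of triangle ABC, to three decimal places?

107.099

AB = (-5, 17, -20),  AC = (5, 6, -12)
i: 17·(-12) - (-20)·6 = -204 - (-120) = -84
j: (-20)·5 - (-5)·(-12) = -100 - 60 = -160
k: (-5)·6 - 17·5 = -30 - 85 = -115
AB × AC = (-84, -160, -115)
|AB × AC| = √45881 ≈ 214.1985
area = ½ · 214.1985 ≈ 107.099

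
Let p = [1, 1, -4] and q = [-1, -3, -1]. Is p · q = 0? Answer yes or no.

p · q = 1·(-1) + 1·(-3) + (-4)·(-1) = -1 - 3 + 4 = 0
Zero, so the vectors are orthogonal.

yes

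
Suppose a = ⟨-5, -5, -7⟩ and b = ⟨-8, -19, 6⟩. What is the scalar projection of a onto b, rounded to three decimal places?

a · b = (-5)·(-8) + (-5)·(-19) + (-7)·6 = 40 + 95 - 42 = 93
|b| = √(64 + 361 + 36) = √461 ≈ 21.4709
comp_b a = 93 / √461 ≈ 4.331

4.331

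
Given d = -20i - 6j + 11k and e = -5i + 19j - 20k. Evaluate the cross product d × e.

(-89, -455, -410)

i: (-6)·(-20) - 11·19 = 120 - 209 = -89
j: 11·(-5) - (-20)·(-20) = -55 - 400 = -455
k: (-20)·19 - (-6)·(-5) = -380 - 30 = -410
d × e = (-89, -455, -410)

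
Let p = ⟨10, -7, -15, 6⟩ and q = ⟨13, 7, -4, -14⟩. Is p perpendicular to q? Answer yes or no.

no

p · q = 10·13 + (-7)·7 + (-15)·(-4) + 6·(-14) = 130 - 49 + 60 - 84 = 57
Nonzero, so the vectors are not orthogonal.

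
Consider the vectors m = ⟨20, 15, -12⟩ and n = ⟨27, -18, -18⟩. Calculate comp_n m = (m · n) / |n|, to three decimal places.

13.097

m · n = 20·27 + 15·(-18) + (-12)·(-18) = 540 - 270 + 216 = 486
|n| = √(729 + 324 + 324) = √1377 ≈ 37.1080
comp_n m = 486 / √1377 ≈ 13.097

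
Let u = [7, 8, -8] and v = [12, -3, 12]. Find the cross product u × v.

(72, -180, -117)

i: 8·12 - (-8)·(-3) = 96 - 24 = 72
j: (-8)·12 - 7·12 = -96 - 84 = -180
k: 7·(-3) - 8·12 = -21 - 96 = -117
u × v = (72, -180, -117)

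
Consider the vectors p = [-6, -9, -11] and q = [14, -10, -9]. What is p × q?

i: (-9)·(-9) - (-11)·(-10) = 81 - 110 = -29
j: (-11)·14 - (-6)·(-9) = -154 - 54 = -208
k: (-6)·(-10) - (-9)·14 = 60 - (-126) = 186
p × q = (-29, -208, 186)

(-29, -208, 186)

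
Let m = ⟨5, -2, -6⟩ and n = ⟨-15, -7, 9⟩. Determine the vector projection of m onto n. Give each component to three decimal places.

(4.859, 2.268, -2.915)

m · n = 5·(-15) + (-2)·(-7) + (-6)·9 = -75 + 14 - 54 = -115
|n|² = 225 + 49 + 81 = 355
proj_n m = (-115/355) · (-15, -7, 9) ≈ (4.859, 2.268, -2.915)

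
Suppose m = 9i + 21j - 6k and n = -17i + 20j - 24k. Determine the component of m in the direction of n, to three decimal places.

11.556

m · n = 9·(-17) + 21·20 + (-6)·(-24) = -153 + 420 + 144 = 411
|n| = √(289 + 400 + 576) = √1265 ≈ 35.5668
comp_n m = 411 / √1265 ≈ 11.556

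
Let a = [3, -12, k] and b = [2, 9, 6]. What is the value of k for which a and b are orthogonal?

17

a · b = 3·2 + (-12)·9 + k·6 = -102 + 6k
Set equal to 0: 6k = 102, so k = 17.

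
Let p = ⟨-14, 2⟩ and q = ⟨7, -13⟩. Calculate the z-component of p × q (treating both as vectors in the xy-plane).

(-14)·(-13) - 2·7 = 182 - 14 = 168

168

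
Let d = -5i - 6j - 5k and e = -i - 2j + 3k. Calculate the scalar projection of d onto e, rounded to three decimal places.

d · e = (-5)·(-1) + (-6)·(-2) + (-5)·3 = 5 + 12 - 15 = 2
|e| = √(1 + 4 + 9) = √14 ≈ 3.7417
comp_e d = 2 / √14 ≈ 0.535

0.535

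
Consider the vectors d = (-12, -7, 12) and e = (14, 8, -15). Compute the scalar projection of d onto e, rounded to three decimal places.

-18.345

d · e = (-12)·14 + (-7)·8 + 12·(-15) = -168 - 56 - 180 = -404
|e| = √(196 + 64 + 225) = √485 ≈ 22.0227
comp_e d = -404 / √485 ≈ -18.345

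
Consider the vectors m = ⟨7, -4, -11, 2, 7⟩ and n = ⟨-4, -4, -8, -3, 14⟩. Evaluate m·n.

m · n = 7·(-4) + (-4)·(-4) + (-11)·(-8) + 2·(-3) + 7·14 = -28 + 16 + 88 - 6 + 98 = 168

168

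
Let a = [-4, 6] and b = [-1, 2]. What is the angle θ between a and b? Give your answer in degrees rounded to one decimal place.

7.1

a · b = (-4)·(-1) + 6·2 = 4 + 12 = 16
|a|² = 16 + 36 = 52,  |a| = √52 ≈ 7.211103
|b|² = 1 + 4 = 5,  |b| = √5 ≈ 2.236068
cos θ = 16 / (7.211103 · 2.236068) ≈ 0.99228
θ = arccos(0.99228) ≈ 7.1°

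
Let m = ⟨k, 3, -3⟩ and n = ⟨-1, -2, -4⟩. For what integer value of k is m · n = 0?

6

m · n = k·(-1) + 3·(-2) + (-3)·(-4) = 6 - 1k
Set equal to 0: -1k = -6, so k = 6.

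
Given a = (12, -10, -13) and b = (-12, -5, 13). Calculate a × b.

(-195, 0, -180)

i: (-10)·13 - (-13)·(-5) = -130 - 65 = -195
j: (-13)·(-12) - 12·13 = 156 - 156 = 0
k: 12·(-5) - (-10)·(-12) = -60 - 120 = -180
a × b = (-195, 0, -180)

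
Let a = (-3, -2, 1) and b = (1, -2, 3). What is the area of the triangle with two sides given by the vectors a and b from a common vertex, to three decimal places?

6.708

i: (-2)·3 - 1·(-2) = -6 - (-2) = -4
j: 1·1 - (-3)·3 = 1 - (-9) = 10
k: (-3)·(-2) - (-2)·1 = 6 - (-2) = 8
a × b = (-4, 10, 8)
|a × b| = √((-4)² + 10² + 8²) = √180 ≈ 13.4164
area = ½ · 13.4164 ≈ 6.708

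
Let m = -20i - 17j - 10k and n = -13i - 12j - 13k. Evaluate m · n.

594

m · n = (-20)·(-13) + (-17)·(-12) + (-10)·(-13) = 260 + 204 + 130 = 594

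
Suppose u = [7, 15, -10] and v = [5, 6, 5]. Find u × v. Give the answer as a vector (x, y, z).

i: 15·5 - (-10)·6 = 75 - (-60) = 135
j: (-10)·5 - 7·5 = -50 - 35 = -85
k: 7·6 - 15·5 = 42 - 75 = -33
u × v = (135, -85, -33)

(135, -85, -33)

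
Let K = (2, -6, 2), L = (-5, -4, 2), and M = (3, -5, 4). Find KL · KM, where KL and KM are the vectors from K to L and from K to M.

KL = L − K = (-7, 2, 0)
KM = M − K = (1, 1, 2)
KL · KM = (-7)·1 + 2·1 + 0·2 = -7 + 2 + 0 = -5

-5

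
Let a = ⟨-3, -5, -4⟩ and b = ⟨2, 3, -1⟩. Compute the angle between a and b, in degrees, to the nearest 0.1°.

130.0

a · b = (-3)·2 + (-5)·3 + (-4)·(-1) = -6 - 15 + 4 = -17
|a|² = 9 + 25 + 16 = 50,  |a| = √50 ≈ 7.071068
|b|² = 4 + 9 + 1 = 14,  |b| = √14 ≈ 3.741657
cos θ = -17 / (7.071068 · 3.741657) ≈ -0.64254
θ = arccos(-0.64254) ≈ 130.0°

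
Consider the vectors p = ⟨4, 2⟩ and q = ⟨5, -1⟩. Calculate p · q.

p · q = 4·5 + 2·(-1) = 20 - 2 = 18

18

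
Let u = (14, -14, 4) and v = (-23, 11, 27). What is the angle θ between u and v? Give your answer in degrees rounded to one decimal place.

u · v = 14·(-23) + (-14)·11 + 4·27 = -322 - 154 + 108 = -368
|u|² = 196 + 196 + 16 = 408,  |u| = √408 ≈ 20.199010
|v|² = 529 + 121 + 729 = 1379,  |v| = √1379 ≈ 37.134889
cos θ = -368 / (20.199010 · 37.134889) ≈ -0.49061
θ = arccos(-0.49061) ≈ 119.4°

119.4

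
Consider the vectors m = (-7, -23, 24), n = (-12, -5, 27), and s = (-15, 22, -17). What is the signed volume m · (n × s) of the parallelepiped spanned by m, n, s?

n × s:
i: (-5)·(-17) - 27·22 = 85 - 594 = -509
j: 27·(-15) - (-12)·(-17) = -405 - 204 = -609
k: (-12)·22 - (-5)·(-15) = -264 - 75 = -339
n × s = (-509, -609, -339)
m · (n × s) = (-7)·(-509) + (-23)·(-609) + 24·(-339) = 3563 + 14007 - 8136 = 9434

9434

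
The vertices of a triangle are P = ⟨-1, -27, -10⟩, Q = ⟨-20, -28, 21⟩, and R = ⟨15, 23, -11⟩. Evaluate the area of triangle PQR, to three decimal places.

935.319

PQ = (-19, -1, 31),  PR = (16, 50, -1)
i: (-1)·(-1) - 31·50 = 1 - 1550 = -1549
j: 31·16 - (-19)·(-1) = 496 - 19 = 477
k: (-19)·50 - (-1)·16 = -950 - (-16) = -934
PQ × PR = (-1549, 477, -934)
|PQ × PR| = √3499286 ≈ 1870.6379
area = ½ · 1870.6379 ≈ 935.319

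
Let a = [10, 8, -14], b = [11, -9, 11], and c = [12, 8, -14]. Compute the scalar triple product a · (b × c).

-76

b × c:
i: (-9)·(-14) - 11·8 = 126 - 88 = 38
j: 11·12 - 11·(-14) = 132 - (-154) = 286
k: 11·8 - (-9)·12 = 88 - (-108) = 196
b × c = (38, 286, 196)
a · (b × c) = 10·38 + 8·286 + (-14)·196 = 380 + 2288 - 2744 = -76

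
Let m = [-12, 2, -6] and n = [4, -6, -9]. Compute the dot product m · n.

m · n = (-12)·4 + 2·(-6) + (-6)·(-9) = -48 - 12 + 54 = -6

-6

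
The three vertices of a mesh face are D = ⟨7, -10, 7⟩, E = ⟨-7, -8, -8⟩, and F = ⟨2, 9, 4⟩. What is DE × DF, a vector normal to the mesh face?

DE = (-14, 2, -15)
DF = (-5, 19, -3)
i: 2·(-3) - (-15)·19 = -6 - (-285) = 279
j: (-15)·(-5) - (-14)·(-3) = 75 - 42 = 33
k: (-14)·19 - 2·(-5) = -266 - (-10) = -256
DE × DF = (279, 33, -256)

(279, 33, -256)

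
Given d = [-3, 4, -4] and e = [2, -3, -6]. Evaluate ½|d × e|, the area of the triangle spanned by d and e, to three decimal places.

22.209

i: 4·(-6) - (-4)·(-3) = -24 - 12 = -36
j: (-4)·2 - (-3)·(-6) = -8 - 18 = -26
k: (-3)·(-3) - 4·2 = 9 - 8 = 1
d × e = (-36, -26, 1)
|d × e| = √((-36)² + (-26)² + 1²) = √1973 ≈ 44.4185
area = ½ · 44.4185 ≈ 22.209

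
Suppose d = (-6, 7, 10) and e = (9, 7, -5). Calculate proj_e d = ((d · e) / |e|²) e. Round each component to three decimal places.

d · e = (-6)·9 + 7·7 + 10·(-5) = -54 + 49 - 50 = -55
|e|² = 81 + 49 + 25 = 155
proj_e d = (-55/155) · (9, 7, -5) ≈ (-3.194, -2.484, 1.774)

(-3.194, -2.484, 1.774)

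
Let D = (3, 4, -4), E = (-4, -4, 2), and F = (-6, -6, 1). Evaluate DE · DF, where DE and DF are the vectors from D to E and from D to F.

DE = E − D = (-7, -8, 6)
DF = F − D = (-9, -10, 5)
DE · DF = (-7)·(-9) + (-8)·(-10) + 6·5 = 63 + 80 + 30 = 173

173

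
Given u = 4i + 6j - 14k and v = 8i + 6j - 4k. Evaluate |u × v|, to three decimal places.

115.724

i: 6·(-4) - (-14)·6 = -24 - (-84) = 60
j: (-14)·8 - 4·(-4) = -112 - (-16) = -96
k: 4·6 - 6·8 = 24 - 48 = -24
u × v = (60, -96, -24)
|u × v| = √(60² + (-96)² + (-24)²) = √13392 ≈ 115.7238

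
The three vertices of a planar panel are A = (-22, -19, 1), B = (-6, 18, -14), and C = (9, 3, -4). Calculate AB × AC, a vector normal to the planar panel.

AB = (16, 37, -15)
AC = (31, 22, -5)
i: 37·(-5) - (-15)·22 = -185 - (-330) = 145
j: (-15)·31 - 16·(-5) = -465 - (-80) = -385
k: 16·22 - 37·31 = 352 - 1147 = -795
AB × AC = (145, -385, -795)

(145, -385, -795)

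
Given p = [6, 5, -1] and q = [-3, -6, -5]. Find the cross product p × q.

(-31, 33, -21)

i: 5·(-5) - (-1)·(-6) = -25 - 6 = -31
j: (-1)·(-3) - 6·(-5) = 3 - (-30) = 33
k: 6·(-6) - 5·(-3) = -36 - (-15) = -21
p × q = (-31, 33, -21)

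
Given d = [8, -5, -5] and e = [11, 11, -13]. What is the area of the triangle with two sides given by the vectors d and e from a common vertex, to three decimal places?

i: (-5)·(-13) - (-5)·11 = 65 - (-55) = 120
j: (-5)·11 - 8·(-13) = -55 - (-104) = 49
k: 8·11 - (-5)·11 = 88 - (-55) = 143
d × e = (120, 49, 143)
|d × e| = √(120² + 49² + 143²) = √37250 ≈ 193.0026
area = ½ · 193.0026 ≈ 96.501

96.501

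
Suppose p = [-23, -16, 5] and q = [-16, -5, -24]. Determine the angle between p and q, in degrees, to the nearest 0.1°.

p · q = (-23)·(-16) + (-16)·(-5) + 5·(-24) = 368 + 80 - 120 = 328
|p|² = 529 + 256 + 25 = 810,  |p| = √810 ≈ 28.460499
|q|² = 256 + 25 + 576 = 857,  |q| = √857 ≈ 29.274562
cos θ = 328 / (28.460499 · 29.274562) ≈ 0.39368
θ = arccos(0.39368) ≈ 66.8°

66.8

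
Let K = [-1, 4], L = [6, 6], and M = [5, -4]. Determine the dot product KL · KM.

26

KL = L − K = (7, 2)
KM = M − K = (6, -8)
KL · KM = 7·6 + 2·(-8) = 42 - 16 = 26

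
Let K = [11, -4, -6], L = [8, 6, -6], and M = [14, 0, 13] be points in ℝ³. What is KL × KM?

(190, 57, -42)

KL = (-3, 10, 0)
KM = (3, 4, 19)
i: 10·19 - 0·4 = 190 - 0 = 190
j: 0·3 - (-3)·19 = 0 - (-57) = 57
k: (-3)·4 - 10·3 = -12 - 30 = -42
KL × KM = (190, 57, -42)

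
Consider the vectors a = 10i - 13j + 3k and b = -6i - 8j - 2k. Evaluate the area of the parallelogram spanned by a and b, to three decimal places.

i: (-13)·(-2) - 3·(-8) = 26 - (-24) = 50
j: 3·(-6) - 10·(-2) = -18 - (-20) = 2
k: 10·(-8) - (-13)·(-6) = -80 - 78 = -158
a × b = (50, 2, -158)
|a × b| = √(50² + 2² + (-158)²) = √27468 ≈ 165.7347

165.735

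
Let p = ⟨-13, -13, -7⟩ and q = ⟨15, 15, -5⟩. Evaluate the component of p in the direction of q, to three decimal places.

-16.289

p · q = (-13)·15 + (-13)·15 + (-7)·(-5) = -195 - 195 + 35 = -355
|q| = √(225 + 225 + 25) = √475 ≈ 21.7945
comp_q p = -355 / √475 ≈ -16.289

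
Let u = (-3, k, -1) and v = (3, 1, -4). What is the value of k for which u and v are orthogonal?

u · v = (-3)·3 + k·1 + (-1)·(-4) = -5 + 1k
Set equal to 0: 1k = 5, so k = 5.

5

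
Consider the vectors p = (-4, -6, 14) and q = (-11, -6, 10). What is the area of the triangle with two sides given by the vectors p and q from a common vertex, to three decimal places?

61.919

i: (-6)·10 - 14·(-6) = -60 - (-84) = 24
j: 14·(-11) - (-4)·10 = -154 - (-40) = -114
k: (-4)·(-6) - (-6)·(-11) = 24 - 66 = -42
p × q = (24, -114, -42)
|p × q| = √(24² + (-114)² + (-42)²) = √15336 ≈ 123.8386
area = ½ · 123.8386 ≈ 61.919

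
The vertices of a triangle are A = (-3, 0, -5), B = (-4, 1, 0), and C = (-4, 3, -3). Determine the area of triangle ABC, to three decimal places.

6.745

AB = (-1, 1, 5),  AC = (-1, 3, 2)
i: 1·2 - 5·3 = 2 - 15 = -13
j: 5·(-1) - (-1)·2 = -5 - (-2) = -3
k: (-1)·3 - 1·(-1) = -3 - (-1) = -2
AB × AC = (-13, -3, -2)
|AB × AC| = √182 ≈ 13.4907
area = ½ · 13.4907 ≈ 6.745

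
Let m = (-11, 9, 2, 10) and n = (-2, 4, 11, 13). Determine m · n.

m · n = (-11)·(-2) + 9·4 + 2·11 + 10·13 = 22 + 36 + 22 + 130 = 210

210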